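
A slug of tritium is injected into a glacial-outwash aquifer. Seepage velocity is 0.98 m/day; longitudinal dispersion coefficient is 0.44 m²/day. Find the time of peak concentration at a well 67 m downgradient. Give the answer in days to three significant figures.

For the 1D instantaneous-source solution, setting ∂C/∂t = 0 at fixed x gives v²t² + 2Dt − x² = 0, so t = (√(D² + v²x²) − D)/v².
√(D² + v²x²) = √(0.44² + 0.98² × 67²) = 65.66; v² = 0.9604.
t = (65.66 − 0.44)/0.9604 = 67.9 days (vs. the pure-advection estimate x/v = 68.4 d).

67.9 days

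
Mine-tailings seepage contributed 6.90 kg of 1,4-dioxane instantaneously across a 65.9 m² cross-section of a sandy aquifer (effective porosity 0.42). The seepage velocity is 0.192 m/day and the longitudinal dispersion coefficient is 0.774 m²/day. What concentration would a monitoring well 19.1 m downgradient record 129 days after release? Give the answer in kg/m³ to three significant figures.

0.00649 kg/m³

For an instantaneous plane source, C(x,t) = M/(n_e·A·√(4πDt)) · exp(−(x−vt)²/(4Dt)), with n_e·A the pore (flow) area.
Plume center vt = 0.192 × 129 = 24.768 m, so the well at 19.1 m is 5.668 m upgradient of the peak.
√(4πDt) = 35.42 m, giving peak height M/(n_e·A·√(4πDt)) = 6.90/(0.42 × 65.9 × 35.42) = 0.007038 kg/m³.
(x−vt)²/(4Dt) = (-5.668)²/(4 × 0.774 × 129) = 0.08044; exp(−0.08044) = 0.9227.
C = 0.007038 × 0.9227 = 0.00649 kg/m³.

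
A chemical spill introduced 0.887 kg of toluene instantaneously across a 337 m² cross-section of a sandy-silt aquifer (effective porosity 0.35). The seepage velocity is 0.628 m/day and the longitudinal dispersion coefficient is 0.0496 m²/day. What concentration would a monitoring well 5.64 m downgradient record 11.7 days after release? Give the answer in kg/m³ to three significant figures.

For an instantaneous plane source, C(x,t) = M/(n_e·A·√(4πDt)) · exp(−(x−vt)²/(4Dt)), with n_e·A the pore (flow) area.
Plume center vt = 0.628 × 11.7 = 7.3476 m, so the well at 5.64 m is 1.7076 m upgradient of the peak.
√(4πDt) = 2.700 m, giving peak height M/(n_e·A·√(4πDt)) = 0.887/(0.35 × 337 × 2.700) = 0.002785 kg/m³.
(x−vt)²/(4Dt) = (-1.7076)²/(4 × 0.0496 × 11.7) = 1.256; exp(−1.256) = 0.2848.
C = 0.002785 × 0.2848 = 0.000793 kg/m³.

0.000793 kg/m³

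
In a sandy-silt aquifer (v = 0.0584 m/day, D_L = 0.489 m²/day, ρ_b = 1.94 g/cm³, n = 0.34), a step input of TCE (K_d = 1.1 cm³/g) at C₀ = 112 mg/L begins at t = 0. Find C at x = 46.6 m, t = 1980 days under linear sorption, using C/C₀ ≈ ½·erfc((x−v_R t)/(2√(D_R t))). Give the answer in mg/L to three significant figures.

Retardation factor R = 1 + ρ_b·K_d/n = 1 + 1.94 × 1.1/0.34 = 7.276.
Sorption retards both mechanisms: v_R = v/R = 0.008026 m/day, D_R = D/R = 0.06721 m²/day.
v_R·t = 0.008026 × 1980 = 15.89148 m; 2√(D_R t) = 23.07 m; argument = (46.6 − 15.89148)/23.07 = 1.331.
C = C₀ × ½·erfc(1.331) = 112 × 0.02990 = 3.35 mg/L.

3.35 mg/L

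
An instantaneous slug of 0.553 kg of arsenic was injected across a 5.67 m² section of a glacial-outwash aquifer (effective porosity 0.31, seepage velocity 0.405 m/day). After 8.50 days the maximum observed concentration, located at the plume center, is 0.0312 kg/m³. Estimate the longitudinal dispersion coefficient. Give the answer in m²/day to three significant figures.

At the plume center C_max = M/(n_e·A·√(4πDt)), so D = M²/(4πt·(n_e·A·C_max)²).
n_e·A·C_max = 0.31 × 5.67 × 0.0312 = 0.05484 kg/m.
D = 0.553²/(4π × 8.50 × 0.05484²) = 0.952 m²/day.

0.952 m²/day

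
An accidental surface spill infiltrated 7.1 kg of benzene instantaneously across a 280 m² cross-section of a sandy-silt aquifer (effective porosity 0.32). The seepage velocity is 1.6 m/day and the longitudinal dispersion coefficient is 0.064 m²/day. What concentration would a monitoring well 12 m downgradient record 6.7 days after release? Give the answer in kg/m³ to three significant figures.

0.0131 kg/m³

For an instantaneous plane source, C(x,t) = M/(n_e·A·√(4πDt)) · exp(−(x−vt)²/(4Dt)), with n_e·A the pore (flow) area.
Plume center vt = 1.6 × 6.7 = 10.72 m, so the well at 12 m is 1.28 m downgradient of the peak.
√(4πDt) = 2.321 m, giving peak height M/(n_e·A·√(4πDt)) = 7.1/(0.32 × 280 × 2.321) = 0.03414 kg/m³.
(x−vt)²/(4Dt) = (1.28)²/(4 × 0.064 × 6.7) = 0.9552; exp(−0.9552) = 0.3847.
C = 0.03414 × 0.3847 = 0.0131 kg/m³.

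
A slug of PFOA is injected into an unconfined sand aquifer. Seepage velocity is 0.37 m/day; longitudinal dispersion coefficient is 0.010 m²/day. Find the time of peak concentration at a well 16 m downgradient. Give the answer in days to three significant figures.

43.2 days

For the 1D instantaneous-source solution, setting ∂C/∂t = 0 at fixed x gives v²t² + 2Dt − x² = 0, so t = (√(D² + v²x²) − D)/v².
√(D² + v²x²) = √(0.010² + 0.37² × 16²) = 5.920; v² = 0.1369.
t = (5.920 − 0.010)/0.1369 = 43.2 days (vs. the pure-advection estimate x/v = 43.2 d).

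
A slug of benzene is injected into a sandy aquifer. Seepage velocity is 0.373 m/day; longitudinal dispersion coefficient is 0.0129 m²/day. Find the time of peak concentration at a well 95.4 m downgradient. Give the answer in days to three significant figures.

For the 1D instantaneous-source solution, setting ∂C/∂t = 0 at fixed x gives v²t² + 2Dt − x² = 0, so t = (√(D² + v²x²) − D)/v².
√(D² + v²x²) = √(0.0129² + 0.373² × 95.4²) = 35.58; v² = 0.139129.
t = (35.58 − 0.0129)/0.139129 = 256 days (vs. the pure-advection estimate x/v = 256 d).

256 days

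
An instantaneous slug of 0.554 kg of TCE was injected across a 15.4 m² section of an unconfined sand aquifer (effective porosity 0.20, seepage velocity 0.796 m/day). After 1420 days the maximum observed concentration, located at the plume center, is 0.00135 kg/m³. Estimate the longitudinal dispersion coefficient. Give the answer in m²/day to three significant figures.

At the plume center C_max = M/(n_e·A·√(4πDt)), so D = M²/(4πt·(n_e·A·C_max)²).
n_e·A·C_max = 0.20 × 15.4 × 0.00135 = 0.004158 kg/m.
D = 0.554²/(4π × 1420 × 0.004158²) = 0.995 m²/day.

0.995 m²/day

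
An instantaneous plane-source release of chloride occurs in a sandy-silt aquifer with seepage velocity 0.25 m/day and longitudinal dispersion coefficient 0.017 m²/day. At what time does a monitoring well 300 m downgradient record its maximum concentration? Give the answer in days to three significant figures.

For the 1D instantaneous-source solution, setting ∂C/∂t = 0 at fixed x gives v²t² + 2Dt − x² = 0, so t = (√(D² + v²x²) − D)/v².
√(D² + v²x²) = √(0.017² + 0.25² × 300²) = 75.00; v² = 0.0625.
t = (75.00 − 0.017)/0.0625 = 1200 days (vs. the pure-advection estimate x/v = 1200 d).

1200 days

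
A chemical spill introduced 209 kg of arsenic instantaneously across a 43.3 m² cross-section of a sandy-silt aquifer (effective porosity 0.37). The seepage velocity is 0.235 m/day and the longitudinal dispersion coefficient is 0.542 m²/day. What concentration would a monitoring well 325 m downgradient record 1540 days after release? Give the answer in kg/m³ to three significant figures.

0.0847 kg/m³

For an instantaneous plane source, C(x,t) = M/(n_e·A·√(4πDt)) · exp(−(x−vt)²/(4Dt)), with n_e·A the pore (flow) area.
Plume center vt = 0.235 × 1540 = 361.9 m, so the well at 325 m is 36.9 m upgradient of the peak.
√(4πDt) = 102.4 m, giving peak height M/(n_e·A·√(4πDt)) = 209/(0.37 × 43.3 × 102.4) = 0.1274 kg/m³.
(x−vt)²/(4Dt) = (-36.9)²/(4 × 0.542 × 1540) = 0.4078; exp(−0.4078) = 0.6651.
C = 0.1274 × 0.6651 = 0.0847 kg/m³.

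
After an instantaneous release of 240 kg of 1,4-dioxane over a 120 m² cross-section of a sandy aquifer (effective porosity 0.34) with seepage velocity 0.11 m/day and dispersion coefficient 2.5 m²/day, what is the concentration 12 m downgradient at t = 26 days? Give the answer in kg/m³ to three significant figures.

For an instantaneous plane source, C(x,t) = M/(n_e·A·√(4πDt)) · exp(−(x−vt)²/(4Dt)), with n_e·A the pore (flow) area.
Plume center vt = 0.11 × 26 = 2.86 m, so the well at 12 m is 9.14 m downgradient of the peak.
√(4πDt) = 28.58 m, giving peak height M/(n_e·A·√(4πDt)) = 240/(0.34 × 120 × 28.58) = 0.2058 kg/m³.
(x−vt)²/(4Dt) = (9.14)²/(4 × 2.5 × 26) = 0.3213; exp(−0.3213) = 0.7252.
C = 0.2058 × 0.7252 = 0.149 kg/m³.

0.149 kg/m³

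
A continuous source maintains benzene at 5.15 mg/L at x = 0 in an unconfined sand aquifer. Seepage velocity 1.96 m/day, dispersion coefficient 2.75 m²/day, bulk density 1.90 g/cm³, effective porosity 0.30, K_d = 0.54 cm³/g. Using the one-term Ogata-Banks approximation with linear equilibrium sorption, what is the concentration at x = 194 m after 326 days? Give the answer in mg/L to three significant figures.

Retardation factor R = 1 + ρ_b·K_d/n = 1 + 1.90 × 0.54/0.30 = 4.420.
Sorption retards both mechanisms: v_R = v/R = 0.4434 m/day, D_R = D/R = 0.6222 m²/day.
v_R·t = 0.4434 × 326 = 144.5484 m; 2√(D_R t) = 28.48 m; argument = (194 − 144.5484)/28.48 = 1.736.
C = C₀ × ½·erfc(1.736) = 5.15 × 0.007043 = 0.0363 mg/L.

0.0363 mg/L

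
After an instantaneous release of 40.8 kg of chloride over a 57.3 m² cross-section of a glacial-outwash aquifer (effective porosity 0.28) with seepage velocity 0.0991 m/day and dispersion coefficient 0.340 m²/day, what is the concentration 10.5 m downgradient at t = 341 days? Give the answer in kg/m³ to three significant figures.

0.0207 kg/m³

For an instantaneous plane source, C(x,t) = M/(n_e·A·√(4πDt)) · exp(−(x−vt)²/(4Dt)), with n_e·A the pore (flow) area.
Plume center vt = 0.0991 × 341 = 33.7931 m, so the well at 10.5 m is 23.2931 m upgradient of the peak.
√(4πDt) = 38.17 m, giving peak height M/(n_e·A·√(4πDt)) = 40.8/(0.28 × 57.3 × 38.17) = 0.06662 kg/m³.
(x−vt)²/(4Dt) = (-23.2931)²/(4 × 0.340 × 341) = 1.170; exp(−1.170) = 0.3104.
C = 0.06662 × 0.3104 = 0.0207 kg/m³.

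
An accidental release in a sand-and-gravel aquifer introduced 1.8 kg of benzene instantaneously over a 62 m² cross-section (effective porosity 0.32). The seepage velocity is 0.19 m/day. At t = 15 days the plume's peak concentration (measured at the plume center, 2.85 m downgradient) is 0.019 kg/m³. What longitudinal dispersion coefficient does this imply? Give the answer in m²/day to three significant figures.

0.121 m²/day

At the plume center C_max = M/(n_e·A·√(4πDt)), so D = M²/(4πt·(n_e·A·C_max)²).
n_e·A·C_max = 0.32 × 62 × 0.019 = 0.3770 kg/m.
D = 1.8²/(4π × 15 × 0.3770²) = 0.121 m²/day.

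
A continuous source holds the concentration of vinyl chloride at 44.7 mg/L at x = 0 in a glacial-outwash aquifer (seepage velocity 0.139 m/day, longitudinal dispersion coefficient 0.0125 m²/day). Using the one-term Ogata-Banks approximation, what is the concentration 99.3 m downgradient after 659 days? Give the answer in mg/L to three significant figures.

For a continuous step input, C/C₀ ≈ ½·erfc((x−vt)/(2√(Dt))).
vt = 0.139 × 659 = 91.601 m and 2√(Dt) = 2√(0.0125 × 659) = 5.740 m.
Argument (x−vt)/(2√(Dt)) = (99.3 − 91.601)/5.740 = 1.341; ½·erfc(1.341) = 0.02895.
C = 44.7 × 0.02895 = 1.29 mg/L.

1.29 mg/L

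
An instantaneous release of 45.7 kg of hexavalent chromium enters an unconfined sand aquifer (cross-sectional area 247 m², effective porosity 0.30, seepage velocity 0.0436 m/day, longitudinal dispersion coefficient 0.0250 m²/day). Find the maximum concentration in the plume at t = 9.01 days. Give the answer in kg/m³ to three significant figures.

0.367 kg/m³

The peak of an instantaneous 1D plume sits at x = vt; there the Gaussian factor is 1 and C_max = M/(n_e·A·√(4πDt)), where n_e·A is the pore area the mass is dissolved in.
√(4πDt) = √(4π × 0.0250 × 9.01) = 1.682 m, so C_max = 45.7/(0.30 × 247 × 1.682) = 0.367 kg/m³.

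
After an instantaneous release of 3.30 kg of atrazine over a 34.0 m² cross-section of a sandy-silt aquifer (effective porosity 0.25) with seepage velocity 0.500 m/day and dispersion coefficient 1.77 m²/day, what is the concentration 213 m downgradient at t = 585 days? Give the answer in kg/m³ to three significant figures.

0.000740 kg/m³

For an instantaneous plane source, C(x,t) = M/(n_e·A·√(4πDt)) · exp(−(x−vt)²/(4Dt)), with n_e·A the pore (flow) area.
Plume center vt = 0.500 × 585 = 292.5 m, so the well at 213 m is 79.5 m upgradient of the peak.
√(4πDt) = 114.1 m, giving peak height M/(n_e·A·√(4πDt)) = 3.30/(0.25 × 34.0 × 114.1) = 0.003403 kg/m³.
(x−vt)²/(4Dt) = (-79.5)²/(4 × 1.77 × 585) = 1.526; exp(−1.526) = 0.2174.
C = 0.003403 × 0.2174 = 0.000740 kg/m³.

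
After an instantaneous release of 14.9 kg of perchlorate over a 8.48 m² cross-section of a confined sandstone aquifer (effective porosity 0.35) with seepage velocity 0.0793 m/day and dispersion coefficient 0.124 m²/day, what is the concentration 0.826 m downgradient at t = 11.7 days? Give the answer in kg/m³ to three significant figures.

For an instantaneous plane source, C(x,t) = M/(n_e·A·√(4πDt)) · exp(−(x−vt)²/(4Dt)), with n_e·A the pore (flow) area.
Plume center vt = 0.0793 × 11.7 = 0.92781 m, so the well at 0.826 m is 0.10181 m upgradient of the peak.
√(4πDt) = 4.270 m, giving peak height M/(n_e·A·√(4πDt)) = 14.9/(0.35 × 8.48 × 4.270) = 1.176 kg/m³.
(x−vt)²/(4Dt) = (-0.10181)²/(4 × 0.124 × 11.7) = 0.001786; exp(−0.001786) = 0.9982.
C = 1.176 × 0.9982 = 1.17 kg/m³.

1.17 kg/m³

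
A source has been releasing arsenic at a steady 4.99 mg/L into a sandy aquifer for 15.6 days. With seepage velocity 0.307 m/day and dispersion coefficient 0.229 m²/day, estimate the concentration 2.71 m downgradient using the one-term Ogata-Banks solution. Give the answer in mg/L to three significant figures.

For a continuous step input, C/C₀ ≈ ½·erfc((x−vt)/(2√(Dt))).
vt = 0.307 × 15.6 = 4.7892 m and 2√(Dt) = 2√(0.229 × 15.6) = 3.780 m.
Argument (x−vt)/(2√(Dt)) = (2.71 − 4.7892)/3.780 = -0.5501; ½·erfc(-0.5501) = 0.7817.
C = 4.99 × 0.7817 = 3.90 mg/L.

3.90 mg/L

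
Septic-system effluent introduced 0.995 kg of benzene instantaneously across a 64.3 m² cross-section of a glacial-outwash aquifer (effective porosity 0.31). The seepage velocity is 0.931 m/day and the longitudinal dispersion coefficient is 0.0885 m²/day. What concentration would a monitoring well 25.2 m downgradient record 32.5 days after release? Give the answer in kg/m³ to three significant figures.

For an instantaneous plane source, C(x,t) = M/(n_e·A·√(4πDt)) · exp(−(x−vt)²/(4Dt)), with n_e·A the pore (flow) area.
Plume center vt = 0.931 × 32.5 = 30.2575 m, so the well at 25.2 m is 5.0575 m upgradient of the peak.
√(4πDt) = 6.012 m, giving peak height M/(n_e·A·√(4πDt)) = 0.995/(0.31 × 64.3 × 6.012) = 0.008303 kg/m³.
(x−vt)²/(4Dt) = (-5.0575)²/(4 × 0.0885 × 32.5) = 2.223; exp(−2.223) = 0.1083.
C = 0.008303 × 0.1083 = 0.000899 kg/m³.

0.000899 kg/m³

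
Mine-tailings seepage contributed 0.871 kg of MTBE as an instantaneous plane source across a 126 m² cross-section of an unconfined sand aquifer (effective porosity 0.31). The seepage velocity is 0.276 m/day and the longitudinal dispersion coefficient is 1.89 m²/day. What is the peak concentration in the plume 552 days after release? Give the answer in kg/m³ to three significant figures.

0.000195 kg/m³

The peak of an instantaneous 1D plume sits at x = vt; there the Gaussian factor is 1 and C_max = M/(n_e·A·√(4πDt)), where n_e·A is the pore area the mass is dissolved in.
√(4πDt) = √(4π × 1.89 × 552) = 114.5 m, so C_max = 0.871/(0.31 × 126 × 114.5) = 0.000195 kg/m³.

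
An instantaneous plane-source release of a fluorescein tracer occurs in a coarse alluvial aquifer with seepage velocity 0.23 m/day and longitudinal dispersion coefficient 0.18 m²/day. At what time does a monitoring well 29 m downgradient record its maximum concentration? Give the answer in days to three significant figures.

For the 1D instantaneous-source solution, setting ∂C/∂t = 0 at fixed x gives v²t² + 2Dt − x² = 0, so t = (√(D² + v²x²) − D)/v².
√(D² + v²x²) = √(0.18² + 0.23² × 29²) = 6.672; v² = 0.0529.
t = (6.672 − 0.18)/0.0529 = 123 days (vs. the pure-advection estimate x/v = 126 d).

123 days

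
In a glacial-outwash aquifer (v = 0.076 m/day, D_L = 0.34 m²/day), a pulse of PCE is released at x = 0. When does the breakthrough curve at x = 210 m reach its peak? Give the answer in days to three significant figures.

For the 1D instantaneous-source solution, setting ∂C/∂t = 0 at fixed x gives v²t² + 2Dt − x² = 0, so t = (√(D² + v²x²) − D)/v².
√(D² + v²x²) = √(0.34² + 0.076² × 210²) = 15.96; v² = 0.005776.
t = (15.96 − 0.34)/0.005776 = 2700 days (vs. the pure-advection estimate x/v = 2760 d).

2700 days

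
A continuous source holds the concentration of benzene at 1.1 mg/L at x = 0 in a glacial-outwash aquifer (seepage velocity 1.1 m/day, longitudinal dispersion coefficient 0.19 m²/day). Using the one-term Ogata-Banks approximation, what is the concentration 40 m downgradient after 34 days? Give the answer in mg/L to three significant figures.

For a continuous step input, C/C₀ ≈ ½·erfc((x−vt)/(2√(Dt))).
vt = 1.1 × 34 = 37.4 m and 2√(Dt) = 2√(0.19 × 34) = 5.083 m.
Argument (x−vt)/(2√(Dt)) = (40 − 37.4)/5.083 = 0.5115; ½·erfc(0.5115) = 0.2347.
C = 1.1 × 0.2347 = 0.258 mg/L.

0.258 mg/L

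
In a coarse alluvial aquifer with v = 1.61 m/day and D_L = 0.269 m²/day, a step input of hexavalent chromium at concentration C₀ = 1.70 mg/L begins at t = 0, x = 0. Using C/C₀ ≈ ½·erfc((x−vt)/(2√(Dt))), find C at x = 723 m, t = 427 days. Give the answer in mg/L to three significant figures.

0.0162 mg/L

For a continuous step input, C/C₀ ≈ ½·erfc((x−vt)/(2√(Dt))).
vt = 1.61 × 427 = 687.47 m and 2√(Dt) = 2√(0.269 × 427) = 21.43 m.
Argument (x−vt)/(2√(Dt)) = (723 − 687.47)/21.43 = 1.658; ½·erfc(1.658) = 0.009520.
C = 1.70 × 0.009520 = 0.0162 mg/L.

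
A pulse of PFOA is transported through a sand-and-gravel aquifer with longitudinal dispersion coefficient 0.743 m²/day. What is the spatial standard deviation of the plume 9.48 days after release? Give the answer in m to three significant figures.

Dispersive spreading gives a Gaussian with σ² = 2Dt; advection only shifts the center.
σ = √(2 × 0.743 × 9.48) = 3.75 m.

3.75 m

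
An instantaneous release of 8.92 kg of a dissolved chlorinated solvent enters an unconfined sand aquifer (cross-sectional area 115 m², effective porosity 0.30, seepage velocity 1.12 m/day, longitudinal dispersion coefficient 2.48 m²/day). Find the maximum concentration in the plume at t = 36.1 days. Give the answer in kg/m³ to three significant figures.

The peak of an instantaneous 1D plume sits at x = vt; there the Gaussian factor is 1 and C_max = M/(n_e·A·√(4πDt)), where n_e·A is the pore area the mass is dissolved in.
√(4πDt) = √(4π × 2.48 × 36.1) = 33.54 m, so C_max = 8.92/(0.30 × 115 × 33.54) = 0.00771 kg/m³.

0.00771 kg/m³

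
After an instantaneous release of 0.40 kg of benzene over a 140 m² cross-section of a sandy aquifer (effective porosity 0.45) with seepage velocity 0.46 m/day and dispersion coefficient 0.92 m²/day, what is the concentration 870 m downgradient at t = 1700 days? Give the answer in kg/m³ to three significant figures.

For an instantaneous plane source, C(x,t) = M/(n_e·A·√(4πDt)) · exp(−(x−vt)²/(4Dt)), with n_e·A the pore (flow) area.
Plume center vt = 0.46 × 1700 = 782 m, so the well at 870 m is 88 m downgradient of the peak.
√(4πDt) = 140.2 m, giving peak height M/(n_e·A·√(4πDt)) = 0.40/(0.45 × 140 × 140.2) = 4.529e-05 kg/m³.
(x−vt)²/(4Dt) = (88)²/(4 × 0.92 × 1700) = 1.238; exp(−1.238) = 0.2900.
C = 4.529e-05 × 0.2900 = 1.31e-05 kg/m³.

1.31e-05 kg/m³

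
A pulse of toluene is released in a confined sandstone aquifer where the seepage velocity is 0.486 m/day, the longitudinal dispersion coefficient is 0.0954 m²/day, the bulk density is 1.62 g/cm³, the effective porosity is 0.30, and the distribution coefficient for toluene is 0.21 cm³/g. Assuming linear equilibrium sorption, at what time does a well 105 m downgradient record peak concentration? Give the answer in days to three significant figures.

460 days

Retardation factor R = 1 + ρ_b·K_d/n = 1 + 1.62 × 0.21/0.30 = 2.134.
Sorption retards both mechanisms: v_R = v/R = 0.2277 m/day, D_R = D/R = 0.04470 m²/day.
Peak time from v_R²t² + 2D_R t − x² = 0: t = (√(D_R² + v_R²x²) − D_R)/v_R².
√(D_R² + v_R²x²) = √(0.04470² + 0.2277² × 105²) = 23.91; v_R² = 0.05185.
t = (23.91 − 0.04470)/0.05185 = 460 days.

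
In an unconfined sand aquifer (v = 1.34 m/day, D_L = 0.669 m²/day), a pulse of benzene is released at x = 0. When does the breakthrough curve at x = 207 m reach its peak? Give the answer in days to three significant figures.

For the 1D instantaneous-source solution, setting ∂C/∂t = 0 at fixed x gives v²t² + 2Dt − x² = 0, so t = (√(D² + v²x²) − D)/v².
√(D² + v²x²) = √(0.669² + 1.34² × 207²) = 277.4; v² = 1.7956.
t = (277.4 − 0.669)/1.7956 = 154 days (vs. the pure-advection estimate x/v = 154 d).

154 days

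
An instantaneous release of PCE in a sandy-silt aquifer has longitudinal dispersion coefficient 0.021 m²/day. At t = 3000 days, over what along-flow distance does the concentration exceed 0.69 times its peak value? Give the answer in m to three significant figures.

19.3 m

The plume is Gaussian with σ = √(2Dt) = √(2 × 0.021 × 3000) = 11.22 m.
C/C_peak = exp(−Δx²/(2σ²)) = 0.69 ⇒ Δx = σ·√(−2 ln 0.69) = 11.22 × 0.8615 = 9.666 m.
Width = 2Δx = 19.3 m.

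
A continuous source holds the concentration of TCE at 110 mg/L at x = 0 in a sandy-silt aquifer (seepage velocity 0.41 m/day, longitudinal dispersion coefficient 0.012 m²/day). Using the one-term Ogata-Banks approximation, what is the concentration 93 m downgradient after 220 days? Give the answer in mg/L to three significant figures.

12.3 mg/L

For a continuous step input, C/C₀ ≈ ½·erfc((x−vt)/(2√(Dt))).
vt = 0.41 × 220 = 90.2 m and 2√(Dt) = 2√(0.012 × 220) = 3.250 m.
Argument (x−vt)/(2√(Dt)) = (93 − 90.2)/3.250 = 0.8615; ½·erfc(0.8615) = 0.1115.
C = 110 × 0.1115 = 12.3 mg/L.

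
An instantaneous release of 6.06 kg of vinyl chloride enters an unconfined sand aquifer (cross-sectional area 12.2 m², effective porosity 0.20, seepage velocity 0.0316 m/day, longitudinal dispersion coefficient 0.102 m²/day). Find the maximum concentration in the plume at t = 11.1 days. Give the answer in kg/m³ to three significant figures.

The peak of an instantaneous 1D plume sits at x = vt; there the Gaussian factor is 1 and C_max = M/(n_e·A·√(4πDt)), where n_e·A is the pore area the mass is dissolved in.
√(4πDt) = √(4π × 0.102 × 11.1) = 3.772 m, so C_max = 6.06/(0.20 × 12.2 × 3.772) = 0.658 kg/m³.

0.658 kg/m³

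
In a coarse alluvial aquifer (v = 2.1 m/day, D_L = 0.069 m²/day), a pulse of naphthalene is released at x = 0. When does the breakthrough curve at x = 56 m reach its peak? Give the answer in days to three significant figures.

For the 1D instantaneous-source solution, setting ∂C/∂t = 0 at fixed x gives v²t² + 2Dt − x² = 0, so t = (√(D² + v²x²) − D)/v².
√(D² + v²x²) = √(0.069² + 2.1² × 56²) = 117.6; v² = 4.41.
t = (117.6 − 0.069)/4.41 = 26.7 days (vs. the pure-advection estimate x/v = 26.7 d).

26.7 days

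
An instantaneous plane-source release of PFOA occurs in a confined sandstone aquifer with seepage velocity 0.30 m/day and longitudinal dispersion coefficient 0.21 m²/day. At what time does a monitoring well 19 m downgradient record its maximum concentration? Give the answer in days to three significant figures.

61.0 days

For the 1D instantaneous-source solution, setting ∂C/∂t = 0 at fixed x gives v²t² + 2Dt − x² = 0, so t = (√(D² + v²x²) − D)/v².
√(D² + v²x²) = √(0.21² + 0.30² × 19²) = 5.704; v² = 0.09.
t = (5.704 − 0.21)/0.09 = 61.0 days (vs. the pure-advection estimate x/v = 63.3 d).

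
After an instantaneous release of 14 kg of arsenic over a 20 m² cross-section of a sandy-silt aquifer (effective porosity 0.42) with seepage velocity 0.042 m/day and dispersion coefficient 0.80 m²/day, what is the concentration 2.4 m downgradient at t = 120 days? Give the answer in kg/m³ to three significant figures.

0.0471 kg/m³

For an instantaneous plane source, C(x,t) = M/(n_e·A·√(4πDt)) · exp(−(x−vt)²/(4Dt)), with n_e·A the pore (flow) area.
Plume center vt = 0.042 × 120 = 5.04 m, so the well at 2.4 m is 2.64 m upgradient of the peak.
√(4πDt) = 34.73 m, giving peak height M/(n_e·A·√(4πDt)) = 14/(0.42 × 20 × 34.73) = 0.04799 kg/m³.
(x−vt)²/(4Dt) = (-2.64)²/(4 × 0.80 × 120) = 0.01815; exp(−0.01815) = 0.9820.
C = 0.04799 × 0.9820 = 0.0471 kg/m³.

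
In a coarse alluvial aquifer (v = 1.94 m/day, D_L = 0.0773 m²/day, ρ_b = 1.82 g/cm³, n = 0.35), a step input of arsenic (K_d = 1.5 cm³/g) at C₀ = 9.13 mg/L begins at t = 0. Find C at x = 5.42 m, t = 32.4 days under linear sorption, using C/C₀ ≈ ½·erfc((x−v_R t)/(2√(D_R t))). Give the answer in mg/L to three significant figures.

Retardation factor R = 1 + ρ_b·K_d/n = 1 + 1.82 × 1.5/0.35 = 8.800.
Sorption retards both mechanisms: v_R = v/R = 0.2205 m/day, D_R = D/R = 0.008784 m²/day.
v_R·t = 0.2205 × 32.4 = 7.1442 m; 2√(D_R t) = 1.067 m; argument = (5.42 − 7.1442)/1.067 = -1.616.
C = C₀ × ½·erfc(-1.616) = 9.13 × 0.9889 = 9.03 mg/L.

9.03 mg/L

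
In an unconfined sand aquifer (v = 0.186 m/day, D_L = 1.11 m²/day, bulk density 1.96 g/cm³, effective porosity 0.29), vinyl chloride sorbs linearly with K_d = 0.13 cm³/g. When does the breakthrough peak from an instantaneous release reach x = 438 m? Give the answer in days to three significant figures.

4360 days

Retardation factor R = 1 + ρ_b·K_d/n = 1 + 1.96 × 0.13/0.29 = 1.879.
Sorption retards both mechanisms: v_R = v/R = 0.09899 m/day, D_R = D/R = 0.5907 m²/day.
Peak time from v_R²t² + 2D_R t − x² = 0: t = (√(D_R² + v_R²x²) − D_R)/v_R².
√(D_R² + v_R²x²) = √(0.5907² + 0.09899² × 438²) = 43.36; v_R² = 0.009799.
t = (43.36 − 0.5907)/0.009799 = 4360 days.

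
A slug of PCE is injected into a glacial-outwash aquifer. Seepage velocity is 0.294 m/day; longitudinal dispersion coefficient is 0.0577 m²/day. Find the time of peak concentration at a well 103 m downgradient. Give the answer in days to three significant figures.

For the 1D instantaneous-source solution, setting ∂C/∂t = 0 at fixed x gives v²t² + 2Dt − x² = 0, so t = (√(D² + v²x²) − D)/v².
√(D² + v²x²) = √(0.0577² + 0.294² × 103²) = 30.28; v² = 0.086436.
t = (30.28 − 0.0577)/0.086436 = 350 days (vs. the pure-advection estimate x/v = 350 d).

350 days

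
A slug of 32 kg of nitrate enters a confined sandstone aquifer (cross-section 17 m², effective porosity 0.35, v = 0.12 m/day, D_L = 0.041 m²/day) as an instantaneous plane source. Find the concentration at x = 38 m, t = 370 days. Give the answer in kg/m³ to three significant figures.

For an instantaneous plane source, C(x,t) = M/(n_e·A·√(4πDt)) · exp(−(x−vt)²/(4Dt)), with n_e·A the pore (flow) area.
Plume center vt = 0.12 × 370 = 44.4 m, so the well at 38 m is 6.4 m upgradient of the peak.
√(4πDt) = 13.81 m, giving peak height M/(n_e·A·√(4πDt)) = 32/(0.35 × 17 × 13.81) = 0.3894 kg/m³.
(x−vt)²/(4Dt) = (-6.4)²/(4 × 0.041 × 370) = 0.6750; exp(−0.6750) = 0.5092.
C = 0.3894 × 0.5092 = 0.198 kg/m³.

0.198 kg/m³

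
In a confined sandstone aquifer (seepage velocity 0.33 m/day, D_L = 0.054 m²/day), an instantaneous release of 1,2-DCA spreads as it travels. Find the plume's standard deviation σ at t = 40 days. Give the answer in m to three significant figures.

Dispersive spreading gives a Gaussian with σ² = 2Dt; advection only shifts the center.
σ = √(2 × 0.054 × 40) = 2.08 m.

2.08 m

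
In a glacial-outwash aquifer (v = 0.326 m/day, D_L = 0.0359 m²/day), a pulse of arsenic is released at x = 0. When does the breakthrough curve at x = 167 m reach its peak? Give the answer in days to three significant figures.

512 days

For the 1D instantaneous-source solution, setting ∂C/∂t = 0 at fixed x gives v²t² + 2Dt − x² = 0, so t = (√(D² + v²x²) − D)/v².
√(D² + v²x²) = √(0.0359² + 0.326² × 167²) = 54.44; v² = 0.106276.
t = (54.44 − 0.0359)/0.106276 = 512 days (vs. the pure-advection estimate x/v = 512 d).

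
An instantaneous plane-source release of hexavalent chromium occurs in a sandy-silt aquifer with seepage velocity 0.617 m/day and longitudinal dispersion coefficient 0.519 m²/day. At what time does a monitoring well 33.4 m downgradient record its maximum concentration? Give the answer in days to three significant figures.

For the 1D instantaneous-source solution, setting ∂C/∂t = 0 at fixed x gives v²t² + 2Dt − x² = 0, so t = (√(D² + v²x²) − D)/v².
√(D² + v²x²) = √(0.519² + 0.617² × 33.4²) = 20.61; v² = 0.380689.
t = (20.61 − 0.519)/0.380689 = 52.8 days (vs. the pure-advection estimate x/v = 54.1 d).

52.8 days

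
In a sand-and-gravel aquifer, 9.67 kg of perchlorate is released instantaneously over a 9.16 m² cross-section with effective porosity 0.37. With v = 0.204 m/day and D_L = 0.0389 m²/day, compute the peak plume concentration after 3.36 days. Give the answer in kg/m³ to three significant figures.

The peak of an instantaneous 1D plume sits at x = vt; there the Gaussian factor is 1 and C_max = M/(n_e·A·√(4πDt)), where n_e·A is the pore area the mass is dissolved in.
√(4πDt) = √(4π × 0.0389 × 3.36) = 1.282 m, so C_max = 9.67/(0.37 × 9.16 × 1.282) = 2.23 kg/m³.

2.23 kg/m³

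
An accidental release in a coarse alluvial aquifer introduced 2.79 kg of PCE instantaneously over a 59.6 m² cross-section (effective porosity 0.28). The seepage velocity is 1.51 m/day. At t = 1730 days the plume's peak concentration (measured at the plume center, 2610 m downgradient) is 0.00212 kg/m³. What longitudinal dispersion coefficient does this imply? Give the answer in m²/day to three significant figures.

0.286 m²/day

At the plume center C_max = M/(n_e·A·√(4πDt)), so D = M²/(4πt·(n_e·A·C_max)²).
n_e·A·C_max = 0.28 × 59.6 × 0.00212 = 0.03538 kg/m.
D = 2.79²/(4π × 1730 × 0.03538²) = 0.286 m²/day.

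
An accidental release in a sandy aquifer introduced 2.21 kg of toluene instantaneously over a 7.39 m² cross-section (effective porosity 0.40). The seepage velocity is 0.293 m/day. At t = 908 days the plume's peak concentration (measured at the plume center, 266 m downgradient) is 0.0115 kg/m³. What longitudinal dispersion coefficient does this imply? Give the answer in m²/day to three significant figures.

At the plume center C_max = M/(n_e·A·√(4πDt)), so D = M²/(4πt·(n_e·A·C_max)²).
n_e·A·C_max = 0.40 × 7.39 × 0.0115 = 0.03399 kg/m.
D = 2.21²/(4π × 908 × 0.03399²) = 0.370 m²/day.

0.370 m²/day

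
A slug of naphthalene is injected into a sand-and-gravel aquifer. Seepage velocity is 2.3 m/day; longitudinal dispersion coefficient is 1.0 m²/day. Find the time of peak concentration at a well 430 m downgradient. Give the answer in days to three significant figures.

For the 1D instantaneous-source solution, setting ∂C/∂t = 0 at fixed x gives v²t² + 2Dt − x² = 0, so t = (√(D² + v²x²) − D)/v².
√(D² + v²x²) = √(1.0² + 2.3² × 430²) = 989.0; v² = 5.29.
t = (989.0 − 1.0)/5.29 = 187 days (vs. the pure-advection estimate x/v = 187 d).

187 days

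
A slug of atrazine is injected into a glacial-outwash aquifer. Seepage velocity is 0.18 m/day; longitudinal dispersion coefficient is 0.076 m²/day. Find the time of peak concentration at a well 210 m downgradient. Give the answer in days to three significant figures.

1160 days

For the 1D instantaneous-source solution, setting ∂C/∂t = 0 at fixed x gives v²t² + 2Dt − x² = 0, so t = (√(D² + v²x²) − D)/v².
√(D² + v²x²) = √(0.076² + 0.18² × 210²) = 37.80; v² = 0.0324.
t = (37.80 − 0.076)/0.0324 = 1160 days (vs. the pure-advection estimate x/v = 1170 d).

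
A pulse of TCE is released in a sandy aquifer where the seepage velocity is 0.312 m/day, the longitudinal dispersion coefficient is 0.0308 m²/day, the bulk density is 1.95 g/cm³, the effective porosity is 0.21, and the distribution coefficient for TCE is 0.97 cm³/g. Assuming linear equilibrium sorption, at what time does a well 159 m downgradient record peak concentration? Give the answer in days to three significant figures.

Retardation factor R = 1 + ρ_b·K_d/n = 1 + 1.95 × 0.97/0.21 = 10.01.
Sorption retards both mechanisms: v_R = v/R = 0.03117 m/day, D_R = D/R = 0.003077 m²/day.
Peak time from v_R²t² + 2D_R t − x² = 0: t = (√(D_R² + v_R²x²) − D_R)/v_R².
√(D_R² + v_R²x²) = √(0.003077² + 0.03117² × 159²) = 4.956; v_R² = 0.0009716.
t = (4.956 − 0.003077)/0.0009716 = 5100 days.

5100 days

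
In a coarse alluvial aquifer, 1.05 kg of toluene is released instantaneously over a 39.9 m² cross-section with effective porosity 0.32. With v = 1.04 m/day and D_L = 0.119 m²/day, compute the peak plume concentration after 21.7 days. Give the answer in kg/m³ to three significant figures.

The peak of an instantaneous 1D plume sits at x = vt; there the Gaussian factor is 1 and C_max = M/(n_e·A·√(4πDt)), where n_e·A is the pore area the mass is dissolved in.
√(4πDt) = √(4π × 0.119 × 21.7) = 5.697 m, so C_max = 1.05/(0.32 × 39.9 × 5.697) = 0.0144 kg/m³.

0.0144 kg/m³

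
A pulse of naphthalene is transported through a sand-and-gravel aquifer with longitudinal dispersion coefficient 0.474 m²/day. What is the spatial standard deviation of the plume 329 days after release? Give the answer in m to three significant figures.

17.7 m

Dispersive spreading gives a Gaussian with σ² = 2Dt; advection only shifts the center.
σ = √(2 × 0.474 × 329) = 17.7 m.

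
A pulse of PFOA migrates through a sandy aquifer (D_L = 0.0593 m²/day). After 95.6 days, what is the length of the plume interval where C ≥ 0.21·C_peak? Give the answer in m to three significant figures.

The plume is Gaussian with σ = √(2Dt) = √(2 × 0.0593 × 95.6) = 3.367 m.
C/C_peak = exp(−Δx²/(2σ²)) = 0.21 ⇒ Δx = σ·√(−2 ln 0.21) = 3.367 × 1.767 = 5.949 m.
Width = 2Δx = 11.9 m.

11.9 m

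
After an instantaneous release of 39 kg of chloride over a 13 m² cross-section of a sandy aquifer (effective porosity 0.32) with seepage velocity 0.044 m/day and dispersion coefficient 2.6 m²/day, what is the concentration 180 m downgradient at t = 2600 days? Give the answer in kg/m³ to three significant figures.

For an instantaneous plane source, C(x,t) = M/(n_e·A·√(4πDt)) · exp(−(x−vt)²/(4Dt)), with n_e·A the pore (flow) area.
Plume center vt = 0.044 × 2600 = 114.4 m, so the well at 180 m is 65.6 m downgradient of the peak.
√(4πDt) = 291.5 m, giving peak height M/(n_e·A·√(4πDt)) = 39/(0.32 × 13 × 291.5) = 0.03216 kg/m³.
(x−vt)²/(4Dt) = (65.6)²/(4 × 2.6 × 2600) = 0.1591; exp(−0.1591) = 0.8529.
C = 0.03216 × 0.8529 = 0.0274 kg/m³.

0.0274 kg/m³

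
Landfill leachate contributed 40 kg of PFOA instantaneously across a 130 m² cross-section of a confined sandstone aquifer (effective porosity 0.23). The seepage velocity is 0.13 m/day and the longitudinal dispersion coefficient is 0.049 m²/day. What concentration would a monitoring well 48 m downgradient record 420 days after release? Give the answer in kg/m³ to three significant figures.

For an instantaneous plane source, C(x,t) = M/(n_e·A·√(4πDt)) · exp(−(x−vt)²/(4Dt)), with n_e·A the pore (flow) area.
Plume center vt = 0.13 × 420 = 54.6 m, so the well at 48 m is 6.6 m upgradient of the peak.
√(4πDt) = 16.08 m, giving peak height M/(n_e·A·√(4πDt)) = 40/(0.23 × 130 × 16.08) = 0.08320 kg/m³.
(x−vt)²/(4Dt) = (-6.6)²/(4 × 0.049 × 420) = 0.5292; exp(−0.5292) = 0.5891.
C = 0.08320 × 0.5891 = 0.0490 kg/m³.

0.0490 kg/m³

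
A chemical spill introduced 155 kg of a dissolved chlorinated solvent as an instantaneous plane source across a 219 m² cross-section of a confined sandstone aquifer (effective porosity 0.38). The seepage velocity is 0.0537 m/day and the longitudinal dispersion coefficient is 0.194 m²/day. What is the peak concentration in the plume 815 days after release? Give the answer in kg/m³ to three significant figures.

The peak of an instantaneous 1D plume sits at x = vt; there the Gaussian factor is 1 and C_max = M/(n_e·A·√(4πDt)), where n_e·A is the pore area the mass is dissolved in.
√(4πDt) = √(4π × 0.194 × 815) = 44.57 m, so C_max = 155/(0.38 × 219 × 44.57) = 0.0418 kg/m³.

0.0418 kg/m³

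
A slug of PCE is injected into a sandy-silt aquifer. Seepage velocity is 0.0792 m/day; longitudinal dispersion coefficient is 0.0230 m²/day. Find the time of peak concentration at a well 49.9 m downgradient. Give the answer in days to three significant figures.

626 days

For the 1D instantaneous-source solution, setting ∂C/∂t = 0 at fixed x gives v²t² + 2Dt − x² = 0, so t = (√(D² + v²x²) − D)/v².
√(D² + v²x²) = √(0.0230² + 0.0792² × 49.9²) = 3.952; v² = 0.00627264.
t = (3.952 − 0.0230)/0.00627264 = 626 days (vs. the pure-advection estimate x/v = 630 d).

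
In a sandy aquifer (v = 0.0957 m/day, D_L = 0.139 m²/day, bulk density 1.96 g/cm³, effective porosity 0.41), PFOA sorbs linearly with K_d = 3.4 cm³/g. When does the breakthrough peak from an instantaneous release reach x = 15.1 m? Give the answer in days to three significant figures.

Retardation factor R = 1 + ρ_b·K_d/n = 1 + 1.96 × 3.4/0.41 = 17.25.
Sorption retards both mechanisms: v_R = v/R = 0.005548 m/day, D_R = D/R = 0.008058 m²/day.
Peak time from v_R²t² + 2D_R t − x² = 0: t = (√(D_R² + v_R²x²) − D_R)/v_R².
√(D_R² + v_R²x²) = √(0.008058² + 0.005548² × 15.1²) = 0.08416; v_R² = 3.078e-05.
t = (0.08416 − 0.008058)/3.078e-05 = 2470 days.

2470 days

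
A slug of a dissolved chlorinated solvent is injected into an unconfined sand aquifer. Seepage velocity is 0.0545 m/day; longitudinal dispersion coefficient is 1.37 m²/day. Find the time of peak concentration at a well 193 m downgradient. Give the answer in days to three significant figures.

3110 days

For the 1D instantaneous-source solution, setting ∂C/∂t = 0 at fixed x gives v²t² + 2Dt − x² = 0, so t = (√(D² + v²x²) − D)/v².
√(D² + v²x²) = √(1.37² + 0.0545² × 193²) = 10.61; v² = 0.00297025.
t = (10.61 − 1.37)/0.00297025 = 3110 days (vs. the pure-advection estimate x/v = 3540 d).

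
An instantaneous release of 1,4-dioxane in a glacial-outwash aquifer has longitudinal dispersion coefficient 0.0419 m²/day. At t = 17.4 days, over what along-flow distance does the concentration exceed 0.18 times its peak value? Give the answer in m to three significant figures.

The plume is Gaussian with σ = √(2Dt) = √(2 × 0.0419 × 17.4) = 1.208 m.
C/C_peak = exp(−Δx²/(2σ²)) = 0.18 ⇒ Δx = σ·√(−2 ln 0.18) = 1.208 × 1.852 = 2.237 m.
Width = 2Δx = 4.47 m.

4.47 m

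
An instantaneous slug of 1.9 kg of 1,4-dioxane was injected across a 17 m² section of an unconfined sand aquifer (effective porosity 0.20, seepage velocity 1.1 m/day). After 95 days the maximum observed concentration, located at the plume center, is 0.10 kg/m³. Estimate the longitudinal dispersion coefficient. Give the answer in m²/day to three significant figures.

At the plume center C_max = M/(n_e·A·√(4πDt)), so D = M²/(4πt·(n_e·A·C_max)²).
n_e·A·C_max = 0.20 × 17 × 0.10 = 0.3400 kg/m.
D = 1.9²/(4π × 95 × 0.3400²) = 0.0262 m²/day.

0.0262 m²/day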